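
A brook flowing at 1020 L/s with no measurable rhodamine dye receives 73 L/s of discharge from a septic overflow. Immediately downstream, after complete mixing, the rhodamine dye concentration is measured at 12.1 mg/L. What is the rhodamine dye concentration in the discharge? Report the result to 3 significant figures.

Mass balance: 1020·0 + 73.00·Cₑ = 1093·12.10
→ Cₑ = (1093·12.10 − 1020·0) / 73.00 = 181.2 mg/L.

181 mg/L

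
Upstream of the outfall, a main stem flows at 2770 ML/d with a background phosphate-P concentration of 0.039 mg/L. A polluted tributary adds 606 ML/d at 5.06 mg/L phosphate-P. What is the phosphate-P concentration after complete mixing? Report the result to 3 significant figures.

0.940 mg/L

Flow-weighted average: C = (2770·0.03900 + 606.0·5.060) / 3376 = 3174/3376 = 0.9403 mg/L.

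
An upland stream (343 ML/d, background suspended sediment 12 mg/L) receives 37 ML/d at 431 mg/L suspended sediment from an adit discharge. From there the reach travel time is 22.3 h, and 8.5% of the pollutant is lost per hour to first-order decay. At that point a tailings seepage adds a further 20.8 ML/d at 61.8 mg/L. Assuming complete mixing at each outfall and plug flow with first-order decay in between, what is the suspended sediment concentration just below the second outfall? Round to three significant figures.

10.1 mg/L

Mass balance: C = (343.0·12.00 + 37.00·431.0) / 380.0 = 20060/380.0 = 52.80 mg/L; combined flow 380.0 ML/d.
8.5%/h lost → k = −ln(1 − 0.085) = 0.08883 h⁻¹.
After decay, C = 52.80 × e^(−kt) = 52.80 × 0.1379 = 7.283 mg/L.
At the second outfall, C = (380.0·7.283 + 20.80·61.80) / (380.0 + 20.80) = 10.11 mg/L.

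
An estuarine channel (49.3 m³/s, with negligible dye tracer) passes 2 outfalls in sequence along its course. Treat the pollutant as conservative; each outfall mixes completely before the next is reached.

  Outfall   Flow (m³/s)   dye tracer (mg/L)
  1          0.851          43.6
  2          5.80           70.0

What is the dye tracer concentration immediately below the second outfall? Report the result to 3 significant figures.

After outfall 1: Q = 49.30 + 0.8510 = 50.15 m³/s; C = (49.30·0 + 0.8510·43.60)/50.15 = 0.7398 mg/L.
After outfall 2: Q = 50.15 + 5.800 = 55.95 m³/s; C = (50.15·0.7398 + 5.800·70.00)/55.95 = 7.919 mg/L.

7.92 mg/L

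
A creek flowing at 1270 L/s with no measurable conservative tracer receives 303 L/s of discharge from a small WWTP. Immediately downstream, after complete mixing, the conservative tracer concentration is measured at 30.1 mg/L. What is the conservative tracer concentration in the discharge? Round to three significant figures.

156 mg/L

Mass balance: 1270·0 + 303.0·Cₑ = 1573·30.10
→ Cₑ = (1573·30.10 − 1270·0) / 303.0 = 156.3 mg/L.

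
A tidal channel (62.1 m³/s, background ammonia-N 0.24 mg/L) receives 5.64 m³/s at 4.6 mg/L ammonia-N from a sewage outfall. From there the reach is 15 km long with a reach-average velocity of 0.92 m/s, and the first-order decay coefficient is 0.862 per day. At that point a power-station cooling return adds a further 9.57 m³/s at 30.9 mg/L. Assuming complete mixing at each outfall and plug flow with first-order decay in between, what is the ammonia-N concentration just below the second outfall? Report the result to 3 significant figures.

Conservation of mass: C = (62.10·0.2400 + 5.640·4.600) / 67.74 = 40.85/67.74 = 0.6030 mg/L; combined flow 67.74 m³/s.
Travel time t = 15·1000 / 0.92 = 16300 s = 4.529 h.
Decay over the reach: 0.6030·exp(−kt) = 0.6030·0.8499 = 0.5125 mg/L.
Second outfall: C = (67.74·0.5125 + 9.570·30.90)/77.31 = 4.274 mg/L.

4.27 mg/L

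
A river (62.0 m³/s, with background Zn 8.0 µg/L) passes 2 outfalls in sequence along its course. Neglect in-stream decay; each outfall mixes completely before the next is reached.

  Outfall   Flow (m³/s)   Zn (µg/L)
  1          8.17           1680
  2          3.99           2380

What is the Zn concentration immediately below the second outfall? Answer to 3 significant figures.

320 µg/L

Below outfall 1: Q → 70.17 m³/s, C = (62.00·8.000 + 8.170·1680)/70.17 = 202.7 µg/L.
Below outfall 2: Q → 74.16 m³/s, C = (70.17·202.7 + 3.990·2380)/74.16 = 319.8 µg/L.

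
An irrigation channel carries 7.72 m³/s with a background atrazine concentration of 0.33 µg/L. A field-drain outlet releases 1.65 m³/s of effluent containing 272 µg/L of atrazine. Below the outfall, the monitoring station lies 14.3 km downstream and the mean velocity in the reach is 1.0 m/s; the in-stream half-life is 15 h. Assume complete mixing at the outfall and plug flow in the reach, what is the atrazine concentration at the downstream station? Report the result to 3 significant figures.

Flow-weighted average: C = (7.720·0.3300 + 1.650·272.0) / 9.370 = 451.3/9.370 = 48.17 µg/L.
Travel time t = 14.3·1000 / 1.0 = 14300 s = 3.972 h.
Half-life 15 h → k = ln 2 / 15 = 0.04621 h⁻¹ = 1.109 d⁻¹.
Applying C = C₀e^(−kt): 48.17 × 0.8323 = 40.09 µg/L.

40.1 µg/L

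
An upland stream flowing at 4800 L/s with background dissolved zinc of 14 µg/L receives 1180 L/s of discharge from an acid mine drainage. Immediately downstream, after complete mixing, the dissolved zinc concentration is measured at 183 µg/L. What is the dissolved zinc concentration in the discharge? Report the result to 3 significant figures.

Mass balance: 4800·14.00 + 1180·Cₑ = 5980·183.0
→ Cₑ = (5980·183.0 − 4800·14.00) / 1180 = 870.5 µg/L.

870 µg/L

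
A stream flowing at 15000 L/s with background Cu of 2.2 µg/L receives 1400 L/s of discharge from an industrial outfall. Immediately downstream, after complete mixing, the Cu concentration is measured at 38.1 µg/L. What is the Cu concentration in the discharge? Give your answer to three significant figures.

Mass balance: 15000·2.200 + 1400·Cₑ = 16400·38.10
→ Cₑ = (16400·38.10 − 15000·2.200) / 1400 = 422.7 µg/L.

423 µg/L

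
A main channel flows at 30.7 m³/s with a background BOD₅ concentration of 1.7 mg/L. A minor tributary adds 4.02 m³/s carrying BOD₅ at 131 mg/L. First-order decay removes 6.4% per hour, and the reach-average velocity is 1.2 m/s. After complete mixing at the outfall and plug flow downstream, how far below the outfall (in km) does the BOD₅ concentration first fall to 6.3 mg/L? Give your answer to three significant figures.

After mixing, C = (30.70·1.700 + 4.020·131.0) / 34.72 = 578.8/34.72 = 16.67 mg/L.
6.4%/h lost → k = −ln(1 − 0.064) = 0.06614 h⁻¹.
Set 16.67·exp(−k·t) = 6.3 → t = ln(16.67/6.3)/k = 52970 s = 14.71 h.
Distance = v·t = 1.2·52970 = 63560 m = 63.56 km.

63.6 km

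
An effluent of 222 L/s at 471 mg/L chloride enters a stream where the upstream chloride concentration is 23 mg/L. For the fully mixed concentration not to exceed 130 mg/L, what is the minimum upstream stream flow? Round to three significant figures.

707 L/s

Set C_mix = 130: (Q·23.00 + 222.0·471.0) / (Q + 222.0) = 130
→ Q = 222.0·(471.0 − 130)/(130 − 23.00) = 707.5 L/s.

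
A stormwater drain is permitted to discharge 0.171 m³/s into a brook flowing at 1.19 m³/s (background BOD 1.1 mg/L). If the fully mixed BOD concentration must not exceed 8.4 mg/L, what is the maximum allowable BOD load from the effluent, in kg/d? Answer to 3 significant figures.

875 kg/d

Mass balance at the limit: 1.190·1.100 + 0.1710·Cₑ = 1.361·8.4 → Cₑ = 59.20 mg/L.
Load = 0.1710 m³/s × 59.20 g/m³ × 86 400 s/d = 874.7 kg/d.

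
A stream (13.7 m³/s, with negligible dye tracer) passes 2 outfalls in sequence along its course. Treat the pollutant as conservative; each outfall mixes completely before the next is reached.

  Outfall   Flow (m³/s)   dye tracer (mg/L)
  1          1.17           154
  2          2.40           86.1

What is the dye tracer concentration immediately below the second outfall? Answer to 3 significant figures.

Below outfall 1: Q → 14.87 m³/s, C = (13.70·0 + 1.170·154.0)/14.87 = 12.12 mg/L.
Below outfall 2: Q → 17.27 m³/s, C = (14.87·12.12 + 2.400·86.10)/17.27 = 22.40 mg/L.

22.4 mg/L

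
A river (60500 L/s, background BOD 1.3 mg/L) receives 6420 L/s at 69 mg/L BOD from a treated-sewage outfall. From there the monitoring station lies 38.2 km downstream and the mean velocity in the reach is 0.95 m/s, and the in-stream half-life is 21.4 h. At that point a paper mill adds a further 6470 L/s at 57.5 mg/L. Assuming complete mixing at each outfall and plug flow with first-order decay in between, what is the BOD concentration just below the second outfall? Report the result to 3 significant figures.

Flow-weighted average: C = (60500·1.300 + 6420·69.00) / 66920 = 521600/66920 = 7.795 mg/L; combined flow 66920 L/s.
Travel time t = 38.2·1000 / 0.95 = 40210 s = 11.17 h.
Half-life 21.4 h → k = ln 2 / 21.4 = 0.03239 h⁻¹ = 0.7774 d⁻¹.
Decay over the reach: 7.795·exp(−kt) = 7.795·0.6964 = 5.429 mg/L.
At the second outfall, C = (66920·5.429 + 6470·57.50) / (66920 + 6470) = 10.02 mg/L.

10.0 mg/L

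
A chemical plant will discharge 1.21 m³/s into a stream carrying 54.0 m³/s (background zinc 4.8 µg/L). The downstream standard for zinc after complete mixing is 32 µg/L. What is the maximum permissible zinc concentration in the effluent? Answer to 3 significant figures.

1250 µg/L

At the limit, (Qr·Cr + Qe·Cₑ)/(Qr + Qe) = 32:
Cₑ = (55.21·32 − 54.00·4.800) / 1.210 = 1246 µg/L.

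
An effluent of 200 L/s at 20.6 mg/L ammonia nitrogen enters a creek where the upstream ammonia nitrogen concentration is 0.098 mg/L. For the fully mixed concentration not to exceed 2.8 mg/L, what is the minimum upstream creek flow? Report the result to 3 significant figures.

1320 L/s

Set C_mix = 2.8: (Q·0.09800 + 200.0·20.60) / (Q + 200.0) = 2.8
→ Q = 200.0·(20.60 − 2.8)/(2.8 − 0.09800) = 1318 L/s.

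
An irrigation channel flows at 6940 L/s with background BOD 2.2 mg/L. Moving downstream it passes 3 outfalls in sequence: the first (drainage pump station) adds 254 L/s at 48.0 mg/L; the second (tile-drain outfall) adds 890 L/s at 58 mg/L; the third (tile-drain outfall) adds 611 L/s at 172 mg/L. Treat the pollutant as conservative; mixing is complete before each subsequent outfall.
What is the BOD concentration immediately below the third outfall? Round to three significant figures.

21.2 mg/L

Outfall 1: combined Q = 7194 L/s; C = (6940·2.200 + 254.0·48.00)/7194 = 3.817 mg/L.
Outfall 2: combined Q = 8084 L/s; C = (7194·3.817 + 890.0·58.00)/8084 = 9.782 mg/L.
Outfall 3: combined Q = 8695 L/s; C = (8084·9.782 + 611.0·172.0)/8695 = 21.18 mg/L.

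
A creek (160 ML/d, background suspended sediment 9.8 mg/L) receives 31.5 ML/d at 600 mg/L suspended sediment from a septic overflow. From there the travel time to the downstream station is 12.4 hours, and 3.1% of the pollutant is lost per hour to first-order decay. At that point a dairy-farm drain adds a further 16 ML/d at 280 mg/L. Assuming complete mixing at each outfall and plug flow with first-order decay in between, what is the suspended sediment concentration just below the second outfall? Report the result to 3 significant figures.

Flow-weighted average: C = (160.0·9.800 + 31.50·600.0) / 191.5 = 20470/191.5 = 106.9 mg/L; combined flow 191.5 ML/d.
3.1%/h lost → k = −ln(1 − 0.031) = 0.03149 h⁻¹.
Decay over the reach: 106.9·exp(−kt) = 106.9·0.6767 = 72.33 mg/L.
Second outfall: C = (191.5·72.33 + 16.00·280.0)/207.5 = 88.34 mg/L.

88.3 mg/L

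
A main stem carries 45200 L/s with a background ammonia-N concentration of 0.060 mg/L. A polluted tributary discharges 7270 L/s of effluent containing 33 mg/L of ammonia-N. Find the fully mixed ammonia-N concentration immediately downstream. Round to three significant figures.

4.62 mg/L

Mixed concentration C = ΣQC/ΣQ = (45200·0.06000 + 7270·33.00) / 52470 = 242600/52470 = 4.624 mg/L.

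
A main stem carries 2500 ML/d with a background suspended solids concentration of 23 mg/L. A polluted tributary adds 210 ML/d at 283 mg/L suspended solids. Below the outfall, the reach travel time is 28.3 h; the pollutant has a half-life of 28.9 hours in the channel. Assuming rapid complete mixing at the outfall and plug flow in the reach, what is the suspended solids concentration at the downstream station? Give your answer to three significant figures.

21.9 mg/L

Mixed concentration C = ΣQC/ΣQ = (2500·23.00 + 210.0·283.0) / 2710 = 116900/2710 = 43.15 mg/L.
Half-life 28.9 h → k = ln 2 / 28.9 = 0.02398 h⁻¹ = 0.5756 d⁻¹.
After decay, C = 43.15 × e^(−kt) = 43.15 × 0.5072 = 21.89 mg/L.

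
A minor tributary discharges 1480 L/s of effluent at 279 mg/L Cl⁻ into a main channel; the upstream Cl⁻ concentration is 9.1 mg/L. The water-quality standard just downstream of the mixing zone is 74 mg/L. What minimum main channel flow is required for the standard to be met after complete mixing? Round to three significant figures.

Set C_mix = 74: (Q·9.100 + 1480·279.0) / (Q + 1480) = 74
→ Q = 1480·(279.0 − 74)/(74 − 9.100) = 4675 L/s.

4670 L/s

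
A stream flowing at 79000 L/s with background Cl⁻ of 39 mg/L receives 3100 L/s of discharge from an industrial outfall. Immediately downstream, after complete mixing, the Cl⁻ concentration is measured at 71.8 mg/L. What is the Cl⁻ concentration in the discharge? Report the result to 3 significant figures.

908 mg/L

Mass balance: 79000·39.00 + 3100·Cₑ = 82100·71.80
→ Cₑ = (82100·71.80 − 79000·39.00) / 3100 = 907.7 mg/L.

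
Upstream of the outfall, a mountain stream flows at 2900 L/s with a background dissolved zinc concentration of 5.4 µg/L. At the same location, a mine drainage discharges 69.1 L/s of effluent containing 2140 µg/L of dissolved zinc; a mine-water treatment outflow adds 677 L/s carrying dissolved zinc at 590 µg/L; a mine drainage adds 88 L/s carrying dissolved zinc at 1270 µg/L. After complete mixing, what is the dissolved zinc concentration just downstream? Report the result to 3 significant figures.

Mass balance: C = (2900·5.400 + 69.10·2140 + 677.0·590.0 + 88.00·1270) / 3734 = 674700/3734 = 180.7 µg/L.

181 µg/L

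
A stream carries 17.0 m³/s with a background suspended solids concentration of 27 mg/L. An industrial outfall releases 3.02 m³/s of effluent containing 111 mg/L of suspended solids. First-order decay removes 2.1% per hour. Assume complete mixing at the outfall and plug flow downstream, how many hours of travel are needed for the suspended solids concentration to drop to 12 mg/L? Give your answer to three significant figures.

Mixed concentration C = ΣQC/ΣQ = (17.00·27.00 + 3.020·111.0) / 20.02 = 794.2/20.02 = 39.67 mg/L.
2.1%/h lost → k = −ln(1 − 0.021) = 0.02122 h⁻¹.
39.67·exp(−k·t) = 12 → t = ln(39.67/12)/k = 202800 s = 56.34 h.

56.3 h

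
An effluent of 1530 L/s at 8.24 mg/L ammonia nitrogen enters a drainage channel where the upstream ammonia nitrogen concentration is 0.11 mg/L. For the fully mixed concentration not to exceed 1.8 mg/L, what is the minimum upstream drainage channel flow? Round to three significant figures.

5830 L/s

Set C_mix = 1.8: (Q·0.1100 + 1530·8.240) / (Q + 1530) = 1.8
→ Q = 1530·(8.240 − 1.8)/(1.8 − 0.1100) = 5830 L/s.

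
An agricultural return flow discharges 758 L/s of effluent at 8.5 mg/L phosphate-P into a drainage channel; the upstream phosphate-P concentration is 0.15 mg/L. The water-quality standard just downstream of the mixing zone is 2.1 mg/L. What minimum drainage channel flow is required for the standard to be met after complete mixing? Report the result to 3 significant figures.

Set C_mix = 2.1: (Q·0.1500 + 758.0·8.500) / (Q + 758.0) = 2.1
→ Q = 758.0·(8.500 − 2.1)/(2.1 − 0.1500) = 2488 L/s.

2490 L/s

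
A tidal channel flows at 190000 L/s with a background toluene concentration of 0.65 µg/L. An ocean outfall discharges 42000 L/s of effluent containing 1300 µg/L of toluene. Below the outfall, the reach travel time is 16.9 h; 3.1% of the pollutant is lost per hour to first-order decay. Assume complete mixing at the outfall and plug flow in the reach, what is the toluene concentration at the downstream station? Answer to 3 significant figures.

Mixed concentration C = ΣQC/ΣQ = (190000·0.6500 + 42000·1300) / 232000 = 54720000/232000 = 235.9 µg/L.
3.1%/h lost → k = −ln(1 − 0.031) = 0.03149 h⁻¹.
After decay, C = 235.9 × e^(−kt) = 235.9 × 0.5873 = 138.5 µg/L.

139 µg/L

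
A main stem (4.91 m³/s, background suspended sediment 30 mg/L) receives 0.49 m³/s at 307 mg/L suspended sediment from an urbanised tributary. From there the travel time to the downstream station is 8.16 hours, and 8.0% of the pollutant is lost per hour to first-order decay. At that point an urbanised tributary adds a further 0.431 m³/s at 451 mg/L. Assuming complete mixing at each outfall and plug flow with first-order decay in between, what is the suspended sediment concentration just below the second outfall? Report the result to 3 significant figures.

Mass balance: C = (4.910·30.00 + 0.4900·307.0) / 5.400 = 297.7/5.400 = 55.14 mg/L; combined flow 5.400 m³/s.
8.0%/h lost → k = −ln(1 − 0.08) = 0.08338 h⁻¹.
Applying C = C₀e^(−kt): 55.14 × 0.5064 = 27.92 mg/L.
At the second outfall, C = (5.400·27.92 + 0.4310·451.0) / (5.400 + 0.4310) = 59.19 mg/L.

59.2 mg/L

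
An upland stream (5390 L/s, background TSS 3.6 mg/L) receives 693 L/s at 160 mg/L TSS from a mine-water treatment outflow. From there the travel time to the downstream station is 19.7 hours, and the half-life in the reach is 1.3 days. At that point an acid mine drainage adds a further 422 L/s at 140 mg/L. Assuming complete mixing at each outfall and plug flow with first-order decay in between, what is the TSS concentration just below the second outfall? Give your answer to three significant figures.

After mixing, C = (5390·3.600 + 693.0·160.0) / 6083 = 130300/6083 = 21.42 mg/L; combined flow 6083 L/s.
Half-life 1.3 d → k = ln 2 / 1.3 = 0.5332 d⁻¹.
After decay, C = 21.42 × e^(−kt) = 21.42 × 0.6455 = 13.83 mg/L.
Second outfall: C = (6083·13.83 + 422.0·140.0)/6505 = 22.01 mg/L.

22.0 mg/L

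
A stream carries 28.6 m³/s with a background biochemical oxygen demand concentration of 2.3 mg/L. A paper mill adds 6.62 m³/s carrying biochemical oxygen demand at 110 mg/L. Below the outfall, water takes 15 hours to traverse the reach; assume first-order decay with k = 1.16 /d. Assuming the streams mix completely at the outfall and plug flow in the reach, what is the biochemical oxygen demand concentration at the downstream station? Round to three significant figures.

Mass balance: C = (28.60·2.300 + 6.620·110.0) / 35.22 = 794.0/35.22 = 22.54 mg/L.
After decay, C = 22.54 × e^(−kt) = 22.54 × 0.4843 = 10.92 mg/L.

10.9 mg/L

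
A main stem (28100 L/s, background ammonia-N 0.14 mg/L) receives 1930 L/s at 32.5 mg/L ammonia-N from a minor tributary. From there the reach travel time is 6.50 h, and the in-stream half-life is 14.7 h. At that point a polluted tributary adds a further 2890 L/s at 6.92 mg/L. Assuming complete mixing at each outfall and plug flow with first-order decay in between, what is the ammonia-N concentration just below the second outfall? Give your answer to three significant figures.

2.10 mg/L

Conservation of mass: C = (28100·0.1400 + 1930·32.50) / 30030 = 66660/30030 = 2.220 mg/L; combined flow 30030 L/s.
Half-life 14.7 h → k = ln 2 / 14.7 = 0.04715 h⁻¹ = 1.132 d⁻¹.
Applying C = C₀e^(−kt): 2.220 × 0.7360 = 1.634 mg/L.
Second outfall: C = (30030·1.634 + 2890·6.920)/32920 = 2.098 mg/L.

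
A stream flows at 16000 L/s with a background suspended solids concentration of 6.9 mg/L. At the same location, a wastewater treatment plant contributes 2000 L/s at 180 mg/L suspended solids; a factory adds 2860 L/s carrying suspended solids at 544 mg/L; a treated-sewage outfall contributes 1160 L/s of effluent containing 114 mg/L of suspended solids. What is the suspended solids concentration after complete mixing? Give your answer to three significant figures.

Mixed concentration C = ΣQC/ΣQ = (16000·6.900 + 2000·180.0 + 2860·544.0 + 1160·114.0) / 22020 = 2158000/22020 = 98.02 mg/L.

98.0 mg/L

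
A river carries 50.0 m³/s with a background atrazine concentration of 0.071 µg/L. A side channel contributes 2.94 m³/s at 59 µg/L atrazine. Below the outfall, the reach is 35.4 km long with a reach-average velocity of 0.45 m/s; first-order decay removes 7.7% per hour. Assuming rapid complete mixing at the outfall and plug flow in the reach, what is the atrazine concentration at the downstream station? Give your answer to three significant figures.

Mass balance: C = (50.00·0.07100 + 2.940·59.00) / 52.94 = 177.0/52.94 = 3.344 µg/L.
Travel time t = 35.4·1000 / 0.45 = 78670 s = 21.85 h.
7.7%/h lost → k = −ln(1 − 0.077) = 0.08013 h⁻¹.
After decay, C = 3.344 × e^(−kt) = 3.344 × 0.1736 = 0.5805 µg/L.

0.581 µg/L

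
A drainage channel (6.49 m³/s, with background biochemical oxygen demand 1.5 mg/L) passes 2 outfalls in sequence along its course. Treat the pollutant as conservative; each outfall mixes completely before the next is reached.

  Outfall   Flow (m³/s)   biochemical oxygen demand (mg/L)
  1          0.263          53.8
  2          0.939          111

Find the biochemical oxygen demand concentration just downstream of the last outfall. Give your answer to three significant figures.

After outfall 1: Q = 6.490 + 0.2630 = 6.753 m³/s; C = (6.490·1.500 + 0.2630·53.80)/6.753 = 3.537 mg/L.
After outfall 2: Q = 6.753 + 0.9390 = 7.692 m³/s; C = (6.753·3.537 + 0.9390·111.0)/7.692 = 16.66 mg/L.

16.7 mg/L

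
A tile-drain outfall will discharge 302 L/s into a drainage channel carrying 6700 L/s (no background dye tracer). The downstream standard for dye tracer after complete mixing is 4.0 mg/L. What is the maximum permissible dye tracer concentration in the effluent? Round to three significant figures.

At the limit, (Qr·Cr + Qe·Cₑ)/(Qr + Qe) = 4.0:
Cₑ = (7002·4.0 − 6700·0) / 302.0 = 92.74 mg/L.

92.7 mg/L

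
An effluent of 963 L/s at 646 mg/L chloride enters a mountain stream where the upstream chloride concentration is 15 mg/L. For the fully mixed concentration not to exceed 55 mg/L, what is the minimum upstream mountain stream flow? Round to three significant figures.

14200 L/s

Set C_mix = 55: (Q·15.00 + 963.0·646.0) / (Q + 963.0) = 55
→ Q = 963.0·(646.0 − 55)/(55 − 15.00) = 14230 L/s.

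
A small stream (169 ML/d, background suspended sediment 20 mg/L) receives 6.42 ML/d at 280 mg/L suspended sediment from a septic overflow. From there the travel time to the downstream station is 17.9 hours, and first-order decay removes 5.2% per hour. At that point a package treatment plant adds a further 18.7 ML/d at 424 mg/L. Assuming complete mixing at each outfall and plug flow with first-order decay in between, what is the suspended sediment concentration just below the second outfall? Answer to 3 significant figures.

Flow-weighted average: C = (169.0·20.00 + 6.420·280.0) / 175.4 = 5178/175.4 = 29.52 mg/L; combined flow 175.4 ML/d.
5.2%/h lost → k = −ln(1 − 0.052) = 0.05340 h⁻¹.
First-order decay: C = 29.52·exp(−k·t) = 29.52·0.3845 = 11.35 mg/L.
At the second outfall, C = (175.4·11.35 + 18.70·424.0) / (175.4 + 18.70) = 51.10 mg/L.

51.1 mg/L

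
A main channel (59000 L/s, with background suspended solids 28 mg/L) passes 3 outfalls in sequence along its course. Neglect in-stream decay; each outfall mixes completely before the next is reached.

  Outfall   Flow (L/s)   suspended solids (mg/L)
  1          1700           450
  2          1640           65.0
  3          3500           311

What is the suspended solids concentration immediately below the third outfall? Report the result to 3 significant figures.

54.9 mg/L

After outfall 1: Q = 59000 + 1700 = 60700 L/s; C = (59000·28.00 + 1700·450.0)/60700 = 39.82 mg/L.
After outfall 2: Q = 60700 + 1640 = 62340 L/s; C = (60700·39.82 + 1640·65.00)/62340 = 40.48 mg/L.
After outfall 3: Q = 62340 + 3500 = 65840 L/s; C = (62340·40.48 + 3500·311.0)/65840 = 54.86 mg/L.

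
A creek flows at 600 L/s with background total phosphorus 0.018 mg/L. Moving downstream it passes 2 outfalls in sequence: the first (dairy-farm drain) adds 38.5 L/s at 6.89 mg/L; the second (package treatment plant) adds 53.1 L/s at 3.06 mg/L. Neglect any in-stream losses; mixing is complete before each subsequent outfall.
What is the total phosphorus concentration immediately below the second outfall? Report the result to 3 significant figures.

Below outfall 1: Q → 638.5 L/s, C = (600.0·0.01800 + 38.50·6.890)/638.5 = 0.4324 mg/L.
Below outfall 2: Q → 691.6 L/s, C = (638.5·0.4324 + 53.10·3.060)/691.6 = 0.6341 mg/L.

0.634 mg/L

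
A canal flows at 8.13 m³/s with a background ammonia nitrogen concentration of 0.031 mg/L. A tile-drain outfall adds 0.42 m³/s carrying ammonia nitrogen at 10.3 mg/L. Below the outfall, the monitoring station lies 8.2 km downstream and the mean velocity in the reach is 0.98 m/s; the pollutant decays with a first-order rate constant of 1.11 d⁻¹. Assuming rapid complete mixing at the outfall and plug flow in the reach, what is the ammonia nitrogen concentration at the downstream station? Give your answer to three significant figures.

0.481 mg/L

Mass balance: C = (8.130·0.03100 + 0.4200·10.30) / 8.550 = 4.578/8.550 = 0.5354 mg/L.
Travel time t = 8.2·1000 / 0.98 = 8367 s = 2.324 h.
Decay over the reach: 0.5354·exp(−kt) = 0.5354·0.8981 = 0.4809 mg/L.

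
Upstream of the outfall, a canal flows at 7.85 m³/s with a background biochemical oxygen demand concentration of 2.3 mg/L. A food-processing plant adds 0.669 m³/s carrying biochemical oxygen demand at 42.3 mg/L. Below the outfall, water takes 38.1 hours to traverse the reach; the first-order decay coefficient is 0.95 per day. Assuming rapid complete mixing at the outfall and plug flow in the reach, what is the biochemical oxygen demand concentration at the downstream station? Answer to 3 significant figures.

1.20 mg/L

Mass balance: C = (7.850·2.300 + 0.6690·42.30) / 8.519 = 46.35/8.519 = 5.441 mg/L.
After decay, C = 5.441 × e^(−kt) = 5.441 × 0.2213 = 1.204 mg/L.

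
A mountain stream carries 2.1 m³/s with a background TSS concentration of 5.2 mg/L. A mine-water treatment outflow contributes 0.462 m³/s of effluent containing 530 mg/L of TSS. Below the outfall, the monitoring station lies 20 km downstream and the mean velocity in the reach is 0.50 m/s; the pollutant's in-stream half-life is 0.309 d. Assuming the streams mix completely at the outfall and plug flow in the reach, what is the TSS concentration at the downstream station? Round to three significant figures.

Mixed concentration C = ΣQC/ΣQ = (2.100·5.200 + 0.4620·530.0) / 2.562 = 255.8/2.562 = 99.84 mg/L.
Travel time t = 20·1000 / 0.50 = 40000 s = 11.11 h.
Half-life 0.309 d → k = ln 2 / 0.309 = 2.243 d⁻¹.
After decay, C = 99.84 × e^(−kt) = 99.84 × 0.3540 = 35.34 mg/L.

35.3 mg/L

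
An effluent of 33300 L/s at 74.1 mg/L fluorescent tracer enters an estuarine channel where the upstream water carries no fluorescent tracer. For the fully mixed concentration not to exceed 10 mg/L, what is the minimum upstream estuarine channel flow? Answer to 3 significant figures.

213000 L/s

Set C_mix = 10: (Q·0 + 33300·74.10) / (Q + 33300) = 10
→ Q = 33300·(74.10 − 10)/(10 − 0) = 213500 L/s.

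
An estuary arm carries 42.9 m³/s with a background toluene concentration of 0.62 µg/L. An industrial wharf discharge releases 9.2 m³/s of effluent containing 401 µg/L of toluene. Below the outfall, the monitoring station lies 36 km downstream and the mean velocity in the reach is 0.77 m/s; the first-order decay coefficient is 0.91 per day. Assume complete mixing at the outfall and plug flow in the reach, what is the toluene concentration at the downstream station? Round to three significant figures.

Mass balance: C = (42.90·0.6200 + 9.200·401.0) / 52.10 = 3716/52.10 = 71.32 µg/L.
Travel time t = 36·1000 / 0.77 = 46750 s = 12.99 h.
Decay over the reach: 71.32·exp(−kt) = 71.32·0.6111 = 43.59 µg/L.

43.6 µg/L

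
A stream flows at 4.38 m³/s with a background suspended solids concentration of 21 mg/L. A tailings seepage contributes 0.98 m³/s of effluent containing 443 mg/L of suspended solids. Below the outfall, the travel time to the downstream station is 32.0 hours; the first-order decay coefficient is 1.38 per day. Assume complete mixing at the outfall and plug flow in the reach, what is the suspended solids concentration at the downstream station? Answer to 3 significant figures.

Mass balance: C = (4.380·21.00 + 0.9800·443.0) / 5.360 = 526.1/5.360 = 98.16 mg/L.
First-order decay: C = 98.16·exp(−k·t) = 98.16·0.1588 = 15.59 mg/L.

15.6 mg/L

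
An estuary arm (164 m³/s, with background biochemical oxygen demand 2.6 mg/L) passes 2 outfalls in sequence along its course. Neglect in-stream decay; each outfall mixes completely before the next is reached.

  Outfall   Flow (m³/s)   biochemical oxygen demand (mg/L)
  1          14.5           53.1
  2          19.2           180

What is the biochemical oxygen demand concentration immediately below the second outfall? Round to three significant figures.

23.5 mg/L

Below outfall 1: Q → 178.5 m³/s, C = (164.0·2.600 + 14.50·53.10)/178.5 = 6.702 mg/L.
Below outfall 2: Q → 197.7 m³/s, C = (178.5·6.702 + 19.20·180.0)/197.7 = 23.53 mg/L.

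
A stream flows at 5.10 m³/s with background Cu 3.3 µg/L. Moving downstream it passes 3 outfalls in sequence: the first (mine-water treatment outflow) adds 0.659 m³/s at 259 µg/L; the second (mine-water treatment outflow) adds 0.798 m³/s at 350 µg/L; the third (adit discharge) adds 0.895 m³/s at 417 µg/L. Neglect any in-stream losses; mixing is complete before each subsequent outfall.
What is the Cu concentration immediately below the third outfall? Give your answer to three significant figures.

Outfall 1: combined Q = 5.759 m³/s; C = (5.100·3.300 + 0.6590·259.0)/5.759 = 32.56 µg/L.
Outfall 2: combined Q = 6.557 m³/s; C = (5.759·32.56 + 0.7980·350.0)/6.557 = 71.19 µg/L.
Outfall 3: combined Q = 7.452 m³/s; C = (6.557·71.19 + 0.8950·417.0)/7.452 = 112.7 µg/L.

113 µg/L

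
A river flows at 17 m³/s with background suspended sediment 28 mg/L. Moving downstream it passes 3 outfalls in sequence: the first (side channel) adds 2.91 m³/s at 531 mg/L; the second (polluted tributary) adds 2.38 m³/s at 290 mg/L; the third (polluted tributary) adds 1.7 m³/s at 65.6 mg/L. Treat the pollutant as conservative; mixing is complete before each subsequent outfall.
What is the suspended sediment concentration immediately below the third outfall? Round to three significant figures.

118 mg/L

Below outfall 1: Q → 19.91 m³/s, C = (17.00·28.00 + 2.910·531.0)/19.91 = 101.5 mg/L.
Below outfall 2: Q → 22.29 m³/s, C = (19.91·101.5 + 2.380·290.0)/22.29 = 121.6 mg/L.
Below outfall 3: Q → 23.99 m³/s, C = (22.29·121.6 + 1.700·65.60)/23.99 = 117.7 mg/L.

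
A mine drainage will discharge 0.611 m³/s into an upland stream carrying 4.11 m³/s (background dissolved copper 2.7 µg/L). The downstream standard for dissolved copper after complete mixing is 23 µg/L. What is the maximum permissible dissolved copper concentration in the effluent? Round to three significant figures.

160 µg/L

At the limit, (Qr·Cr + Qe·Cₑ)/(Qr + Qe) = 23:
Cₑ = (4.721·23 − 4.110·2.700) / 0.6110 = 159.6 µg/L.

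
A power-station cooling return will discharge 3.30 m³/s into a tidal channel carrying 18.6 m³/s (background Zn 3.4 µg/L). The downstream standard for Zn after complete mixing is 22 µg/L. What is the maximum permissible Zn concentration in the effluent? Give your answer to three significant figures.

At the limit, (Qr·Cr + Qe·Cₑ)/(Qr + Qe) = 22:
Cₑ = (21.90·22 − 18.60·3.400) / 3.300 = 126.8 µg/L.

127 µg/L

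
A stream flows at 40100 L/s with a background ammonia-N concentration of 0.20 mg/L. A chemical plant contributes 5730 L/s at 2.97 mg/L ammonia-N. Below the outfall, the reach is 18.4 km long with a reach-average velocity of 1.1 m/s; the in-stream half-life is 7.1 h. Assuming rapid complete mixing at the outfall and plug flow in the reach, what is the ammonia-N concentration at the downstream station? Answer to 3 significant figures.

Flow-weighted average: C = (40100·0.2000 + 5730·2.970) / 45830 = 25040/45830 = 0.5463 mg/L.
Travel time t = 18.4·1000 / 1.1 = 16730 s = 4.646 h.
Half-life 7.1 h → k = ln 2 / 7.1 = 0.09763 h⁻¹ = 2.343 d⁻¹.
After decay, C = 0.5463 × e^(−kt) = 0.5463 × 0.6353 = 0.3471 mg/L.

0.347 mg/L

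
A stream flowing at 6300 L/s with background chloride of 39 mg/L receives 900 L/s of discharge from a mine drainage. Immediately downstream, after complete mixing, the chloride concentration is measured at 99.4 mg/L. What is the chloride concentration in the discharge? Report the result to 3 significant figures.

Mass balance: 6300·39.00 + 900.0·Cₑ = 7200·99.40
→ Cₑ = (7200·99.40 − 6300·39.00) / 900.0 = 522.2 mg/L.

522 mg/L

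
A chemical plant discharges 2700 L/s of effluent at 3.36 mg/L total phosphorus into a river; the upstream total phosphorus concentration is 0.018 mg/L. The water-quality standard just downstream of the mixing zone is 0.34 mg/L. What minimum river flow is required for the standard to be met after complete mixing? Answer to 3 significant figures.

Set C_mix = 0.34: (Q·0.01800 + 2700·3.360) / (Q + 2700) = 0.34
→ Q = 2700·(3.360 − 0.34)/(0.34 − 0.01800) = 25320 L/s.

25300 L/s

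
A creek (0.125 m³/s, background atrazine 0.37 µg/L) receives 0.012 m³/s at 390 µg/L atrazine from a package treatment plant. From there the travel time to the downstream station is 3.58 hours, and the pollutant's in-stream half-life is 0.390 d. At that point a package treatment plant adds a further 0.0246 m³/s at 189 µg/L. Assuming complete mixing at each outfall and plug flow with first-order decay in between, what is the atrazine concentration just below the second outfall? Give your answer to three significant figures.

51.2 µg/L

Conservation of mass: C = (0.1250·0.3700 + 0.01200·390.0) / 0.1370 = 4.726/0.1370 = 34.50 µg/L; combined flow 0.1370 m³/s.
Half-life 0.390 d → k = ln 2 / 0.390 = 1.777 d⁻¹.
Decay over the reach: 34.50·exp(−kt) = 34.50·0.7671 = 26.46 µg/L.
At the second outfall, C = (0.1370·26.46 + 0.02460·189.0) / (0.1370 + 0.02460) = 51.21 µg/L.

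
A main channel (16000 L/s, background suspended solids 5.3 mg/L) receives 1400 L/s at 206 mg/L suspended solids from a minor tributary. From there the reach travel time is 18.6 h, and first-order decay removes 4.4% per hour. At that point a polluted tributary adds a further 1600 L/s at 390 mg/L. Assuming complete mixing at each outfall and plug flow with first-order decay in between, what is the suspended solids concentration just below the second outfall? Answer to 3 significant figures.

41.3 mg/L

Conservation of mass: C = (16000·5.300 + 1400·206.0) / 17400 = 373200/17400 = 21.45 mg/L; combined flow 17400 L/s.
4.4%/h lost → k = −ln(1 − 0.044) = 0.04500 h⁻¹.
First-order decay: C = 21.45·exp(−k·t) = 21.45·0.4330 = 9.288 mg/L.
Second outfall: C = (17400·9.288 + 1600·390.0)/19000 = 41.35 mg/L.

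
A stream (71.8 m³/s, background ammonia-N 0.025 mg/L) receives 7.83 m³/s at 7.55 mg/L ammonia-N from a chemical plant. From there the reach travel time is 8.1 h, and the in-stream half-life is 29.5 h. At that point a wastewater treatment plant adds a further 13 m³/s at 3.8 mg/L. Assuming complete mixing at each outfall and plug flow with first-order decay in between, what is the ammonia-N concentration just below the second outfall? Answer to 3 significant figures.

1.08 mg/L

Conservation of mass: C = (71.80·0.02500 + 7.830·7.550) / 79.63 = 60.91/79.63 = 0.7649 mg/L; combined flow 79.63 m³/s.
Half-life 29.5 h → k = ln 2 / 29.5 = 0.02350 h⁻¹ = 0.5639 d⁻¹.
Decay over the reach: 0.7649·exp(−kt) = 0.7649·0.8267 = 0.6324 mg/L.
At the second outfall, C = (79.63·0.6324 + 13.00·3.800) / (79.63 + 13.00) = 1.077 mg/L.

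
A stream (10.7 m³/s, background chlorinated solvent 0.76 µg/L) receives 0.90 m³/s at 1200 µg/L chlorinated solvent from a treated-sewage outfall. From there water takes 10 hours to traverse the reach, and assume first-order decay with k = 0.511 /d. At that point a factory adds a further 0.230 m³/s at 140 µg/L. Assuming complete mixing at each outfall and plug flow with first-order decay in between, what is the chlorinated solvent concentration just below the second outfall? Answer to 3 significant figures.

Flow-weighted average: C = (10.70·0.7600 + 0.9000·1200) / 11.60 = 1088/11.60 = 93.80 µg/L; combined flow 11.60 m³/s.
After decay, C = 93.80 × e^(−kt) = 93.80 × 0.8082 = 75.81 µg/L.
Second outfall: C = (11.60·75.81 + 0.2300·140.0)/11.83 = 77.06 µg/L.

77.1 µg/L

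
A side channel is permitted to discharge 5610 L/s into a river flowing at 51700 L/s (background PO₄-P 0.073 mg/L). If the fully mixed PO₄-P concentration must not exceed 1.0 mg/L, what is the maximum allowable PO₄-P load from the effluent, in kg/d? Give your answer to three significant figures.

4630 kg/d

Mass balance at the limit: 51700·0.07300 + 5610·Cₑ = 57310·1.0 → Cₑ = 9.543 mg/L.
5610 L/s = 5.610 m³/s. Load = 5.610 m³/s × 9.543 g/m³ × 86 400 s/d = 4626 kg/d.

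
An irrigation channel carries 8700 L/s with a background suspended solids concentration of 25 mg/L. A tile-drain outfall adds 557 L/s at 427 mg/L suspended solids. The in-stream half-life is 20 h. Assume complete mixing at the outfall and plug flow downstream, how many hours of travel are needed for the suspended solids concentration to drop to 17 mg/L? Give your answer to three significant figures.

30.7 h

Conservation of mass: C = (8700·25.00 + 557.0·427.0) / 9257 = 455300/9257 = 49.19 mg/L.
Half-life 20 h → k = ln 2 / 20 = 0.03466 h⁻¹ = 0.8318 d⁻¹.
49.19·exp(−k·t) = 17 → t = ln(49.19/17)/k = 110400 s = 30.66 h.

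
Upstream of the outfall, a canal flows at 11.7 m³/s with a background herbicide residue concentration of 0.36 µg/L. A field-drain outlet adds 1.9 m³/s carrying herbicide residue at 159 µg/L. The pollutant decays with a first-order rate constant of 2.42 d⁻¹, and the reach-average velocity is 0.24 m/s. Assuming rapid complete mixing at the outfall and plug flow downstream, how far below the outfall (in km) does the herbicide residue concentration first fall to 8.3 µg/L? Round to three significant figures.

Flow-weighted average: C = (11.70·0.3600 + 1.900·159.0) / 13.60 = 306.3/13.60 = 22.52 µg/L.
Set 22.52·exp(−k·t) = 8.3 → t = ln(22.52/8.3)/k = 35640 s = 9.900 h.
Distance = v·t = 0.24·35640 = 8554 m = 8.554 km.

8.55 km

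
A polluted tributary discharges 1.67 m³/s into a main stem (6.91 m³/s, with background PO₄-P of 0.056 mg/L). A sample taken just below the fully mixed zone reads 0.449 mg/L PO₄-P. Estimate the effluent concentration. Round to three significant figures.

2.08 mg/L

Mass balance: 6.910·0.05600 + 1.670·Cₑ = 8.580·0.4490
→ Cₑ = (8.580·0.4490 − 6.910·0.05600) / 1.670 = 2.075 mg/L.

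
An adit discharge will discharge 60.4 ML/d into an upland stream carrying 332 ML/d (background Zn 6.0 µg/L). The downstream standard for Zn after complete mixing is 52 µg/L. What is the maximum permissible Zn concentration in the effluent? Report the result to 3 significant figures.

At the limit, (Qr·Cr + Qe·Cₑ)/(Qr + Qe) = 52:
Cₑ = (392.4·52 − 332.0·6.000) / 60.40 = 304.8 µg/L.

305 µg/L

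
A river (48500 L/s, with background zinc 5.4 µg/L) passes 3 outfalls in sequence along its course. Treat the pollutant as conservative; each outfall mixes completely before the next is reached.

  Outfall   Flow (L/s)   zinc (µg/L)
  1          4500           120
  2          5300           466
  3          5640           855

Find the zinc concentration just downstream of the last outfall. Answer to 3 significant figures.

Below outfall 1: Q → 53000 L/s, C = (48500·5.400 + 4500·120.0)/53000 = 15.13 µg/L.
Below outfall 2: Q → 58300 L/s, C = (53000·15.13 + 5300·466.0)/58300 = 56.12 µg/L.
Below outfall 3: Q → 63940 L/s, C = (58300·56.12 + 5640·855.0)/63940 = 126.6 µg/L.

127 µg/L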